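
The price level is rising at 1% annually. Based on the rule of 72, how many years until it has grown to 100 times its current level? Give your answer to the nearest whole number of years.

At 1% it doubles every 72/1 ≈ 72.00 years.
100× is log₂ 100 ≈ 6.64 doublings, so ≈ 6.64 × 72.00 = 478 years.

478 years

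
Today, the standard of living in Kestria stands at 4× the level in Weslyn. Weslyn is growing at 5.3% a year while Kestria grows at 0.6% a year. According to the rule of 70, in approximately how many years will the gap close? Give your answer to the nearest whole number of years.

around 30 years

The growth-rate gap is 5.3% − 0.6% = 4.7 percentage points.
So the ratio between them halves every 70/4.7 ≈ 14.89 years.
A 4× gap closes after 2 halvings: 2 × 14.89 ≈ 30 years.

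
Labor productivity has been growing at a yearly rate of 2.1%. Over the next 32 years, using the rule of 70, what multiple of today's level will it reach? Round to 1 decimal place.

Doubles every ≈ 33.33 years (70/2.1).
32 years is 0.96 doublings; 2^0.96 ≈ 1.9×.

1.9 times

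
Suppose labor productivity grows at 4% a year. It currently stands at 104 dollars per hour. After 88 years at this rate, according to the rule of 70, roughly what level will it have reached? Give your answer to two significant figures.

It doubles every 70/4 ≈ 17.50 years, so 88 years is 5.03 doublings.
2^5.03 ≈ 32.67; 104 × 32.67 ≈ 3400 dollars per hour.

approximately 3400 dollars per hour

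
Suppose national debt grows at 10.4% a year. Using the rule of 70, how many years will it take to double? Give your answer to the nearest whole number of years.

approximately 7 years

At 10.4%, doubling takes about 70/10.4 = 6.73 years.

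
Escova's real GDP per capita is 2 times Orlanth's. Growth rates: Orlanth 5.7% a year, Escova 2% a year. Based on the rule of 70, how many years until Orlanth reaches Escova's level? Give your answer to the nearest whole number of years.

approximately 19 years

The growth-rate gap is 5.7% − 2% = 3.7 percentage points.
So the ratio between them halves every 70/3.7 ≈ 18.92 years.
A 2 times gap closes after 1 halving: 1 × 18.92 ≈ 19 years.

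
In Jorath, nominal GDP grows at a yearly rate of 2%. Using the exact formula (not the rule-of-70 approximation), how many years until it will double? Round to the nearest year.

35 years

t = ln(2) / ln(1 + 0.02) = 0.6931 / 0.019803 ≈ 35.00.
≈ 35 years.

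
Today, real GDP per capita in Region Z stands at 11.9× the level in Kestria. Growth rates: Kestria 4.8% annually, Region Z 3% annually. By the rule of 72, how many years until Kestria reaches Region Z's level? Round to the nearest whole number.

What matters is the difference: 1.8 pp.
Rule of 72 on the gap: the ratio halves every 72/1.8 ≈ 40.00 years.
An 11.9× gap takes log₂(11.9) ≈ 3.57 halvings to close: 3.57 × 40.00 ≈ 143 years.

≈ 143 years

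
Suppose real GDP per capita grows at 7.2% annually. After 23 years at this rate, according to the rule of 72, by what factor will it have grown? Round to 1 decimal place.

Doubling time ≈ 72/7.2 = 10.00 years.
23 years / 10.00 ≈ 2.30 doublings → factor 2^2.30 ≈ 4.9.

around 4.9 times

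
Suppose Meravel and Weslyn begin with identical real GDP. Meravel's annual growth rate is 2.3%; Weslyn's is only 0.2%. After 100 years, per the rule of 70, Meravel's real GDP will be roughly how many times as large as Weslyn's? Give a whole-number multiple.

around 8 times

Rate gap = 2.3% − 0.2% = 2.1 points.
The ratio doubles every 70/2.1 ≈ 33.33 years.
100/33.33 ≈ 3.00 doublings → ratio ≈ 2^3.00 ≈ 8.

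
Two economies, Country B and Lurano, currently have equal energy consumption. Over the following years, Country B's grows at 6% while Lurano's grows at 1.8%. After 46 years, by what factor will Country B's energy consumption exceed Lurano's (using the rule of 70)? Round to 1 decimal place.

Country B pulls ahead at 4.2 pp per year, so the ratio doubles every 70/4.2 ≈ 16.67 years.
In 46 years that's 2.76 doublings: 2^2.76 ≈ 6.8.

≈ 6.8 times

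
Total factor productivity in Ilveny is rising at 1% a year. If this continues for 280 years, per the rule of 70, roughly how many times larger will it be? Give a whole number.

16 times

70/1 ≈ 70.00 years per doubling.
280 years fits 4 doublings: 2^4 = 16.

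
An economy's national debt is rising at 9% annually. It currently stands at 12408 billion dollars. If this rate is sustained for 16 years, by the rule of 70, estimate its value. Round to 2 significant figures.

It doubles every 70/9 ≈ 7.78 years, so 16 years is 2.06 doublings.
2^2.06 ≈ 4.17; 12408 × 4.17 ≈ 52000 billion dollars.

about 52000 billion dollars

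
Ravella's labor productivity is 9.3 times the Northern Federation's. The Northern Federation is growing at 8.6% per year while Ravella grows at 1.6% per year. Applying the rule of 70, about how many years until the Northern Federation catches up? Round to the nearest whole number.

The growth-rate gap is 8.6% − 1.6% = 7 percentage points.
So the ratio between them halves every 70/7 ≈ 10.00 years.
A 9.3 times gap takes log₂(9.3) ≈ 3.22 halvings to close: 3.22 × 10.00 ≈ 32 years.

about 32 years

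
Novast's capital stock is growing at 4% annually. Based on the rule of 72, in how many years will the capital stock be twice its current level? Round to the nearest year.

approximately 18 years

72/4 ≈ 18.00, so it doubles roughly every 18 years.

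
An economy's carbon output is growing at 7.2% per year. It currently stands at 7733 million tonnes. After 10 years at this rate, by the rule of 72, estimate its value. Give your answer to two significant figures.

It doubles every 72/7.2 ≈ 10.00 years, so 10 years is 1.00 doublings.
2^1.00 ≈ 2.00; 7733 × 2.00 ≈ 15000 million tonnes.

≈ 15000 million tonnes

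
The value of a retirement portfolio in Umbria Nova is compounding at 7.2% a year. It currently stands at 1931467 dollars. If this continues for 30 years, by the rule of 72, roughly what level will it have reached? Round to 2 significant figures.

Doubling time ≈ 72/7.2 = 10.00 years.
30 years is 30/10.00 ≈ 3.00 doublings, a factor of 2^3.00 ≈ 8.00.
1931467 × 8.00 ≈ 15000000 dollars.

approximately 15000000 dollars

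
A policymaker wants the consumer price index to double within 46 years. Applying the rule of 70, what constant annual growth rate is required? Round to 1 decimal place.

70 / 46 ≈ 1.52, so about 1.5% annually.

about 1.5%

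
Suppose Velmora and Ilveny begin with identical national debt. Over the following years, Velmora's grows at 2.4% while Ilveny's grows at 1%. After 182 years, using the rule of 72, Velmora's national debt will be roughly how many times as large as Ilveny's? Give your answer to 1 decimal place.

Velmora pulls ahead at 1.4 pp per year, so the ratio doubles every 72/1.4 ≈ 51.43 years.
In 182 years that's 3.54 doublings: 2^3.54 ≈ 11.6.

about 11.6 times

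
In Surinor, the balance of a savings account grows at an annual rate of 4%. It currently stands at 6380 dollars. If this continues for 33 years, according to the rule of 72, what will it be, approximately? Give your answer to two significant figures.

It doubles every 72/4 ≈ 18.00 years, so 33 years is 1.83 doublings.
2^1.83 ≈ 3.56; 6380 × 3.56 ≈ 23000 dollars.

≈ 23000 dollars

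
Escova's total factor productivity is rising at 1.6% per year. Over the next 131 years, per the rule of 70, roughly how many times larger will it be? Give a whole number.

approximately 8 times

At 1.6% one doubling takes ≈ 43.75 years; 131 years is 3 of them, so ×8.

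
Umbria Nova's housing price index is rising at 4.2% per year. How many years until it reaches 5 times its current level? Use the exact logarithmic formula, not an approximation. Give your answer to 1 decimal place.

t = ln(5) / ln(1 + 0.042) = 1.6094 / 0.041142 ≈ 39.12.

39.1 years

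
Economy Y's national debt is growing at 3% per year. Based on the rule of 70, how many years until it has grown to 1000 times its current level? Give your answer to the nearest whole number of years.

One doubling takes 70/3 = 23.33 years.
Reaching 1000× takes log₂(1000) ≈ 9.97 doublings.
9.97 × 23.33 ≈ 233 years.

around 233 years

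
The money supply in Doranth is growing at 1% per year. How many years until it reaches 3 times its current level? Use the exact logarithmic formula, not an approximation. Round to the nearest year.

t = ln(3) / ln(1 + 0.01) = 1.0986 / 0.009950 ≈ 110.41.
≈ 110 years.

110 years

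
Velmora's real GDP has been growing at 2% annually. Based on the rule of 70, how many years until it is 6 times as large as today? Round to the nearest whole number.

≈ 90 years

Doubling time ≈ 70/2 = 35.00 years.
6× is log₂ 6 ≈ 2.58 doublings, so ≈ 2.58 × 35.00 = 90 years.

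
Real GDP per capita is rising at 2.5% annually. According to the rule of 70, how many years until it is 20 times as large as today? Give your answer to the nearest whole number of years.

about 121 years

At 2.5% it doubles every 70/2.5 ≈ 28.00 years.
Reaching 20× takes log₂(20) ≈ 4.32 doublings.
4.32 × 28.00 ≈ 121 years.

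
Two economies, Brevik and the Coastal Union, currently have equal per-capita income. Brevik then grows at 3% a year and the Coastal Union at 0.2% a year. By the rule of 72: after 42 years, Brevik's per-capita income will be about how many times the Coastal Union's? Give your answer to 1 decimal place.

Rate gap = 3% − 0.2% = 2.8 points.
The ratio doubles every 72/2.8 ≈ 25.71 years.
42/25.71 ≈ 1.63 doublings → ratio ≈ 2^1.63 ≈ 3.1.

3.1 times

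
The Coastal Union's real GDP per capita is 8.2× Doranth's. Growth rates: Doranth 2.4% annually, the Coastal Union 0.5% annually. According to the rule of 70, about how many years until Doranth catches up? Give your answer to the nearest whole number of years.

Doranth gains on the Coastal Union at 2.4% − 0.5% = 1.9 points a year.
At that relative rate the gap halves every 70/1.9 ≈ 36.84 years.
An 8.2× gap takes log₂(8.2) ≈ 3.04 halvings to close: 3.04 × 36.84 ≈ 112 years.

approximately 112 years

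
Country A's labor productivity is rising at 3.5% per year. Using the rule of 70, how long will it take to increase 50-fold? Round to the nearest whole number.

One doubling takes 70/3.5 = 20.00 years.
Reaching 50× takes log₂(50) ≈ 5.64 doublings.
5.64 × 20.00 ≈ 113 years.

roughly 113 years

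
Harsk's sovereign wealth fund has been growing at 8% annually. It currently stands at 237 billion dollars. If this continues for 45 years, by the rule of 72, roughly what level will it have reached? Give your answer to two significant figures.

about 7600 billion dollars

Doubling time ≈ 72/8 = 9.00 years.
45 years is 45/9.00 ≈ 5.00 doublings, a factor of 2^5.00 ≈ 32.00.
237 × 32.00 ≈ 7600 billion dollars.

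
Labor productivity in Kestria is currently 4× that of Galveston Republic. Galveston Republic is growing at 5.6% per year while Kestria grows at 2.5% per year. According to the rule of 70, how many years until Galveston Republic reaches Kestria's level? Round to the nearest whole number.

What matters is the difference: 3.1 pp.
Rule of 70 on the gap: the ratio halves every 70/3.1 ≈ 22.58 years.
A 4× gap closes after 2 halvings: 2 × 22.58 ≈ 45 years.

around 45 years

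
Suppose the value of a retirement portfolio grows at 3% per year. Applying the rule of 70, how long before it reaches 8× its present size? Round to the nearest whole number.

One doubling takes 70/3 = 23.33 years.
8 = 2^3, so 3 doublings → 70 years.

approximately 70 years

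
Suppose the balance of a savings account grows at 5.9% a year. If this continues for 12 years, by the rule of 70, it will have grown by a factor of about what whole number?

Doubling time ≈ 70/5.9 = 11.86 years.
12/11.86 ≈ 1 doubling, so about 2^1 = 2×.

roughly 2 times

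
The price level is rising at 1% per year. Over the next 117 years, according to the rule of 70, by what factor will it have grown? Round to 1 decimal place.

approximately 3.2 times

Doubles every ≈ 70.00 years (70/1).
117 years is 1.67 doublings; 2^1.67 ≈ 3.2×.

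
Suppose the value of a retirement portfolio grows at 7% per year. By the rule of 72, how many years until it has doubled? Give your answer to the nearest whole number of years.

10 years

At 7%, doubling takes about 72/7 = 10.29 years.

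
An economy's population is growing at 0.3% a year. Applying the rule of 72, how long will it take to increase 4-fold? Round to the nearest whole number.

Doubling time ≈ 72/0.3 = 240.00 years.
Getting to 4× needs 2 doublings: 2 × 240.00 ≈ 480 years.

roughly 480 years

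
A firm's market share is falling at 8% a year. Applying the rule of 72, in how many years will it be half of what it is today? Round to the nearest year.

The rule works in reverse for decay: 72/8 ≈ 9.00 years to halve.

around 9 years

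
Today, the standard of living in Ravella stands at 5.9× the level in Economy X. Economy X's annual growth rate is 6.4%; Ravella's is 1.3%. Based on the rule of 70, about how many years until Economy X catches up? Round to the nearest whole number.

≈ 35 years

What matters is the difference: 5.1 pp.
Rule of 70 on the gap: the ratio halves every 70/5.1 ≈ 13.73 years.
A 5.9× gap takes log₂(5.9) ≈ 2.56 halvings to close: 2.56 × 13.73 ≈ 35 years.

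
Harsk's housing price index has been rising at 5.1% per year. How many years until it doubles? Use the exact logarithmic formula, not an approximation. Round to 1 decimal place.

t = ln(2) / ln(1 + 0.051) = 0.6931 / 0.049742 ≈ 13.93.

13.9 years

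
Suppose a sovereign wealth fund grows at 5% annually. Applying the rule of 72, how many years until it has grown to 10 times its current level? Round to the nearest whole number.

around 48 years

Doubling time ≈ 72/5 = 14.40 years.
10× is log₂ 10 ≈ 3.32 doublings, so ≈ 3.32 × 14.40 = 48 years.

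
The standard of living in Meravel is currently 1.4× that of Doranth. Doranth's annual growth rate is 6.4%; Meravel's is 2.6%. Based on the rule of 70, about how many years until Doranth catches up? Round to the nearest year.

roughly 9 years

The growth-rate gap is 6.4% − 2.6% = 3.8 percentage points.
So the ratio between them halves every 70/3.8 ≈ 18.42 years.
A 1.4× gap takes log₂(1.4) ≈ 0.49 halvings to close: 0.49 × 18.42 ≈ 9 years.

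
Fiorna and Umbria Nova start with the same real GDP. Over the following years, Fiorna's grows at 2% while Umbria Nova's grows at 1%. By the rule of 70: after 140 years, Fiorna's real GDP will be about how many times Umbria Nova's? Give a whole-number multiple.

Only the 1-point difference matters.
70/1 ≈ 70.00 years per doubling of the ratio; 140 years gives 2.00 doublings, so ≈ 4×.

≈ 4 times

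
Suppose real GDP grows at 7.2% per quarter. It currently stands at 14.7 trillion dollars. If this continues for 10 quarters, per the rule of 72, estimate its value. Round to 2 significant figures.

approximately 29 trillion dollars

Doubling time ≈ 72/7.2 = 10.00 quarters.
10 quarters is 10/10.00 ≈ 1.00 doublings, a factor of 2^1.00 ≈ 2.00.
14.7 × 2.00 ≈ 29 trillion dollars.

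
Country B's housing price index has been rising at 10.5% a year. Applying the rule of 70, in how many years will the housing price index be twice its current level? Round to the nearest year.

At 10.5%, doubling takes about 70/10.5 = 6.67 years.

about 7 years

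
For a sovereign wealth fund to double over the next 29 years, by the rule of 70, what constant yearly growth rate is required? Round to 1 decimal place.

70 / 29 ≈ 2.41, so about 2.4% per year.

≈ 2.4% per year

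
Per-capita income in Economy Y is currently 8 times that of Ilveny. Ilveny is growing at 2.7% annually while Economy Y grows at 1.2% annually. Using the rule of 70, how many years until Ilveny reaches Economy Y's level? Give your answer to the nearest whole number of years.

≈ 140 years

The growth-rate gap is 2.7% − 1.2% = 1.5 percentage points.
So the ratio between them halves every 70/1.5 ≈ 46.67 years.
An 8 times gap closes after 3 halvings: 3 × 46.67 ≈ 140 years.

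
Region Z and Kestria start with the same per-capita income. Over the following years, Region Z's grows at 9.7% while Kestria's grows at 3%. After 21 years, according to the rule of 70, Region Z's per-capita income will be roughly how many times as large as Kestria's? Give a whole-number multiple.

Only the 6.7-point difference matters.
70/6.7 ≈ 10.45 years per doubling of the ratio; 21 years gives 2.01 doublings, so ≈ 4×.

about 4 times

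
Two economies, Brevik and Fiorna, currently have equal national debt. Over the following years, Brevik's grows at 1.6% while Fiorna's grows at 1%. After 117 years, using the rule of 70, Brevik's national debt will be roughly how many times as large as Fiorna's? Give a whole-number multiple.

≈ 2 times

Brevik pulls ahead at 0.6 pp per year, so the ratio doubles every 70/0.6 ≈ 116.67 years.
In 117 years that's 1.00 doublings: 2^1.00 ≈ 2.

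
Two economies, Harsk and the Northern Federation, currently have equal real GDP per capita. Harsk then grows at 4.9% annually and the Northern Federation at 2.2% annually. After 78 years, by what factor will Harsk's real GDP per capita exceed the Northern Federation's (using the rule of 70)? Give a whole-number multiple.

Only the 2.7-point difference matters.
70/2.7 ≈ 25.93 years per doubling of the ratio; 78 years gives 3.01 doublings, so ≈ 8×.

roughly 8 times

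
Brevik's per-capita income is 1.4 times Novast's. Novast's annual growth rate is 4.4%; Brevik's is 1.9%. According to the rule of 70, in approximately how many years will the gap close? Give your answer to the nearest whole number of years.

Novast gains on Brevik at 4.4% − 1.9% = 2.5 points a year.
At that relative rate the gap halves every 70/2.5 ≈ 28.00 years.
A 1.4 times gap takes log₂(1.4) ≈ 0.49 halvings to close: 0.49 × 28.00 ≈ 14 years.

around 14 years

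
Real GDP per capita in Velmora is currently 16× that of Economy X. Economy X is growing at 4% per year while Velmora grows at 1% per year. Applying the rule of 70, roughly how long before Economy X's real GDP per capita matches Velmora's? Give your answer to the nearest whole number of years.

approximately 93 years

Economy X gains on Velmora at 4% − 1% = 3 points a year.
At that relative rate the gap halves every 70/3 ≈ 23.33 years.
A 16× gap closes after 4 halvings: 4 × 23.33 ≈ 93 years.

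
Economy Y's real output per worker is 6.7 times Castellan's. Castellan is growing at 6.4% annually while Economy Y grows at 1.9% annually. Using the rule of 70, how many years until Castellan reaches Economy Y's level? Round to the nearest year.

around 43 years

What matters is the difference: 4.5 pp.
Rule of 70 on the gap: the ratio halves every 70/4.5 ≈ 15.56 years.
A 6.7 times gap takes log₂(6.7) ≈ 2.74 halvings to close: 2.74 × 15.56 ≈ 43 years.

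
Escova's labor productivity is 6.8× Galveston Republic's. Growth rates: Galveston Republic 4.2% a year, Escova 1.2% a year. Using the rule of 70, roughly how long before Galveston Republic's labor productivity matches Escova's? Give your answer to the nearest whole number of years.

Galveston Republic gains on Escova at 4.2% − 1.2% = 3 points a year.
At that relative rate the gap halves every 70/3 ≈ 23.33 years.
A 6.8× gap takes log₂(6.8) ≈ 2.77 halvings to close: 2.77 × 23.33 ≈ 65 years.

around 65 years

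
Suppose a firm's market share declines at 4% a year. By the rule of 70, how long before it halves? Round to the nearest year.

Falling at 4%, it halves about every 70/4 = 17.50 years.

around 18 years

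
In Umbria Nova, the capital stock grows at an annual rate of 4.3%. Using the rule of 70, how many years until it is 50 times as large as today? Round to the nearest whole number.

approximately 92 years

Doubling time ≈ 70/4.3 = 16.28 years.
50× is log₂ 50 ≈ 5.64 doublings, so ≈ 5.64 × 16.28 = 92 years.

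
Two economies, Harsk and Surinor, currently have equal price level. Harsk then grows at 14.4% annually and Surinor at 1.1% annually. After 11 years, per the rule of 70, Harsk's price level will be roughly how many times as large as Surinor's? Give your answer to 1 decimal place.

roughly 4.3 times

Rate gap = 14.4% − 1.1% = 13.3 points.
The ratio doubles every 70/13.3 ≈ 5.26 years.
11/5.26 ≈ 2.09 doublings → ratio ≈ 2^2.09 ≈ 4.3.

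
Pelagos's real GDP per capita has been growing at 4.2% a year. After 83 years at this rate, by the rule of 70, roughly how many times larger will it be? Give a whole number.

At 4.2% one doubling takes ≈ 16.67 years; 83 years is 5 of them, so ×32.

around 32 times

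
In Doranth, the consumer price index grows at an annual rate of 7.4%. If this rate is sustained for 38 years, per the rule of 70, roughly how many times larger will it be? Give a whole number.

At 7.4% one doubling takes ≈ 9.46 years; 38 years is 4 of them, so ×16.

roughly 16 times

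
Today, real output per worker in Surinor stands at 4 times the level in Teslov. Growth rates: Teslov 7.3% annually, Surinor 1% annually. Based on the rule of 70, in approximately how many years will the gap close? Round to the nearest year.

What matters is the difference: 6.3 pp.
Rule of 70 on the gap: the ratio halves every 70/6.3 ≈ 11.11 years.
A 4 times gap closes after 2 halvings: 2 × 11.11 ≈ 22 years.

around 22 years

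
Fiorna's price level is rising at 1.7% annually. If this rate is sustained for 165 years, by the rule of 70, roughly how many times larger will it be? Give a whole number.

70/1.7 ≈ 41.18 years per doubling.
165 years fits 4 doublings: 2^4 = 16.

16 times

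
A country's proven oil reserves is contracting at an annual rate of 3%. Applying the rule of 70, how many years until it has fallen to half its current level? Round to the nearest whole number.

approximately 23 years

Halving time ≈ 70 / 3 = 23.33 → 23 years.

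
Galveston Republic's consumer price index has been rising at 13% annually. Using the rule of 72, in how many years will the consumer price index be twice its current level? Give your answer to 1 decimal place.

Doubling time ≈ 72 / 13 = 5.54 years.

about 5.5 years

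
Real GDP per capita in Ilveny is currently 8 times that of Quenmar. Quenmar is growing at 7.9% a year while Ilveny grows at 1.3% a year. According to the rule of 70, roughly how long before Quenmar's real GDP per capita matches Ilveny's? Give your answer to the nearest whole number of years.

≈ 32 years

Quenmar gains on Ilveny at 7.9% − 1.3% = 6.6 points a year.
At that relative rate the gap halves every 70/6.6 ≈ 10.61 years.
An 8 times gap closes after 3 halvings: 3 × 10.61 ≈ 32 years.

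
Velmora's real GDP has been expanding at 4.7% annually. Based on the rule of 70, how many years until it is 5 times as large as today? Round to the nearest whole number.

Doubling time ≈ 70/4.7 = 14.89 years.
Reaching 5× takes log₂(5) ≈ 2.32 doublings.
2.32 × 14.89 ≈ 35 years.

roughly 35 years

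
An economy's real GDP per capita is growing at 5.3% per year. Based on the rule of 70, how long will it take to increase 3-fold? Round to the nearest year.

At 5.3% it doubles every 70/5.3 ≈ 13.21 years.
Reaching 3× takes log₂(3) ≈ 1.58 doublings.
1.58 × 13.21 ≈ 21 years.

21 years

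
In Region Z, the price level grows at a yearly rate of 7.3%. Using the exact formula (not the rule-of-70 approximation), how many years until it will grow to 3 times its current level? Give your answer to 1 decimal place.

15.6 years

t = ln(3) / ln(1 + 0.073) = 1.0986 / 0.070458 ≈ 15.59.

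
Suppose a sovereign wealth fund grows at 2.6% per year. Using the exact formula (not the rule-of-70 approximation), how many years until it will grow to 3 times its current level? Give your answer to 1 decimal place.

t = ln(3) / ln(1 + 0.026) = 1.0986 / 0.025668 ≈ 42.80.

42.8 years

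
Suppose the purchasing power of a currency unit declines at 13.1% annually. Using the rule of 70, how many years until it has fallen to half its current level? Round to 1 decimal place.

approximately 5.3 years

Halving time ≈ 70 / 13.1 = 5.34 → 5.3 years.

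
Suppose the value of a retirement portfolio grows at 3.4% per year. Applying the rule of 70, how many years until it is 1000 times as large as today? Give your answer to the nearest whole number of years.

around 205 years

One doubling takes 70/3.4 = 20.59 years.
1000× is log₂ 1000 ≈ 9.97 doublings, so ≈ 9.97 × 20.59 = 205 years.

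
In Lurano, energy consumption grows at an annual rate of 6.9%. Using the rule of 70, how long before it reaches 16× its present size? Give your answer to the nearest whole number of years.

roughly 41 years

Doubling time ≈ 70/6.9 = 10.14 years.
16× is 4 doublings, so 4 × 10.14 ≈ 41 years.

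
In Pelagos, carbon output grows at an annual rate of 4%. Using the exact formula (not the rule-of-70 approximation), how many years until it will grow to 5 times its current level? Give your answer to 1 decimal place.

t = ln(5) / ln(1 + 0.04) = 1.6094 / 0.039221 ≈ 41.03.

41.0 years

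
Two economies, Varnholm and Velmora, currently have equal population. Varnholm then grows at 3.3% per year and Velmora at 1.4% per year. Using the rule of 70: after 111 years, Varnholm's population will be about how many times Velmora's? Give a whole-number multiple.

8 times

Rate gap = 3.3% − 1.4% = 1.9 points.
The ratio doubles every 70/1.9 ≈ 36.84 years.
111/36.84 ≈ 3.01 doublings → ratio ≈ 2^3.01 ≈ 8.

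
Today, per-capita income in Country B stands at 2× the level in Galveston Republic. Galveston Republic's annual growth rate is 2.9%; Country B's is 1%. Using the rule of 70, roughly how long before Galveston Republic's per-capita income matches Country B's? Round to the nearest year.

Galveston Republic gains on Country B at 2.9% − 1% = 1.9 points a year.
At that relative rate the gap halves every 70/1.9 ≈ 36.84 years.
A 2× gap closes after 1 halving: 1 × 36.84 ≈ 37 years.

approximately 37 years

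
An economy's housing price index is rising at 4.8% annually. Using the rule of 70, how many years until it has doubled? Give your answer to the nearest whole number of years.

At 4.8%, doubling takes about 70/4.8 = 14.58 years.

about 15 years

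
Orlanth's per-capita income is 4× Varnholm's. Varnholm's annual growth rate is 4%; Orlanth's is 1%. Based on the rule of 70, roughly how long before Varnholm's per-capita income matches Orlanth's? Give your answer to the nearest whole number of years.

around 47 years

What matters is the difference: 3 pp.
Rule of 70 on the gap: the ratio halves every 70/3 ≈ 23.33 years.
A 4× gap closes after 2 halvings: 2 × 23.33 ≈ 47 years.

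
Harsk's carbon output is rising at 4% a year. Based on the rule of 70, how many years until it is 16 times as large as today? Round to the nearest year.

about 70 years

One doubling takes 70/4 = 17.50 years.
16 = 2^4, so 4 doublings → 70 years.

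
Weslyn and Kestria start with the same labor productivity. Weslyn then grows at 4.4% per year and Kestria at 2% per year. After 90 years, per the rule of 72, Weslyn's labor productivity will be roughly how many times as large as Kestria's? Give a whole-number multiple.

approximately 8 times

Weslyn pulls ahead at 2.4 pp per year, so the ratio doubles every 72/2.4 ≈ 30.00 years.
In 90 years that's 3.00 doublings: 2^3.00 ≈ 8.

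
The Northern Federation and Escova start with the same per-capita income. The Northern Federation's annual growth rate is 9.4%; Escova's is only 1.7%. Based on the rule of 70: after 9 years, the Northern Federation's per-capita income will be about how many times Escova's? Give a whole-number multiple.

the Northern Federation pulls ahead at 7.7 pp per year, so the ratio doubles every 70/7.7 ≈ 9.09 years.
In 9 years that's 0.99 doublings: 2^0.99 ≈ 2.

approximately 2 times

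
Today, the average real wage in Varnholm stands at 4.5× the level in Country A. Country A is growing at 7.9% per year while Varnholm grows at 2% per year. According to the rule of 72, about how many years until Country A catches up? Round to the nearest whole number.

The growth-rate gap is 7.9% − 2% = 5.9 percentage points.
So the ratio between them halves every 72/5.9 ≈ 12.20 years.
A 4.5× gap takes log₂(4.5) ≈ 2.17 halvings to close: 2.17 × 12.20 ≈ 26 years.

about 26 years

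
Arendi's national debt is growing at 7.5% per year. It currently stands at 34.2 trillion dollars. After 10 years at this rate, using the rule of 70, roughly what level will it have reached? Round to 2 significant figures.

roughly 72 trillion dollars

It doubles every 70/7.5 ≈ 9.33 years, so 10 years is 1.07 doublings.
2^1.07 ≈ 2.10; 34.2 × 2.10 ≈ 72 trillion dollars.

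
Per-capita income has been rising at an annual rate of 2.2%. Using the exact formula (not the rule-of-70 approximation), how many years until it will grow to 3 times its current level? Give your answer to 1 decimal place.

50.5 years

t = ln(3) / ln(1 + 0.022) = 1.0986 / 0.021761 ≈ 50.48.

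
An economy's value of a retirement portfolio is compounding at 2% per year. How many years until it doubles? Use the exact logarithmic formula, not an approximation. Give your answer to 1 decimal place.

35.0 years

t = ln(2) / ln(1 + 0.02) = 0.6931 / 0.019803 ≈ 35.00.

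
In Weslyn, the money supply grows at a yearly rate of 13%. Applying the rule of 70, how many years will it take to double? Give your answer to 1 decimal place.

approximately 5.4 years

70/13 ≈ 5.38, so it doubles roughly every 5.4 years.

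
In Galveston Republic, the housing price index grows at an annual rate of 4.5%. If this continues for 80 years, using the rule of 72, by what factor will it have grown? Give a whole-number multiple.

At 4.5% one doubling takes ≈ 16.00 years; 80 years is 5 of them, so ×32.

roughly 32 times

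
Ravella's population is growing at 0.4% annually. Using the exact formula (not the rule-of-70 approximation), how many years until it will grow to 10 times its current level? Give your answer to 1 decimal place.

t = ln(10) / ln(1 + 0.004) = 2.3026 / 0.003992 ≈ 576.80.

576.8 years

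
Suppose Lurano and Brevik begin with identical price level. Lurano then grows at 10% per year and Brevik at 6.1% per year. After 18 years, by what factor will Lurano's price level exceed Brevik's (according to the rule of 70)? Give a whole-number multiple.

Only the 3.9-point difference matters.
70/3.9 ≈ 17.95 years per doubling of the ratio; 18 years gives 1.00 doublings, so ≈ 2×.

≈ 2 times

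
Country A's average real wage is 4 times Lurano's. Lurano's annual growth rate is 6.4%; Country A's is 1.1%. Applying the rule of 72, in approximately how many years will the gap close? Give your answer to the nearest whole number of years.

Lurano gains on Country A at 6.4% − 1.1% = 5.3 points a year.
At that relative rate the gap halves every 72/5.3 ≈ 13.58 years.
A 4 times gap closes after 2 halvings: 2 × 13.58 ≈ 27 years.

≈ 27 years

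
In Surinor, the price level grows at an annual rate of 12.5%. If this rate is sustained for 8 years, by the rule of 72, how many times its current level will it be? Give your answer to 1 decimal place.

approximately 2.6 times

Doubling time ≈ 72/12.5 = 5.76 years.
8 years / 5.76 ≈ 1.39 doublings → factor 2^1.39 ≈ 2.6.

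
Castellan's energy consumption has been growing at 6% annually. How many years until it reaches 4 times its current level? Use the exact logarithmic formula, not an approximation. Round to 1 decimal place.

t = ln(4) / ln(1 + 0.06) = 1.3863 / 0.058269 ≈ 23.79.

23.8 years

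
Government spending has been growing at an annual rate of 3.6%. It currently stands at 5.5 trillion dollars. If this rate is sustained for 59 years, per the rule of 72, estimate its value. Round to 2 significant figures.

Doubling time ≈ 72/3.6 = 20.00 years.
59 years is 59/20.00 ≈ 2.95 doublings, a factor of 2^2.95 ≈ 7.73.
5.5 × 7.73 ≈ 43 trillion dollars.

around 43 trillion dollars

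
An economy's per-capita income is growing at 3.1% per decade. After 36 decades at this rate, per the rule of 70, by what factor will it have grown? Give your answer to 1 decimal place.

about 3.0 times

Doubling time ≈ 70/3.1 = 22.58 decades.
36 decades / 22.58 ≈ 1.59 doublings → factor 2^1.59 ≈ 3.0.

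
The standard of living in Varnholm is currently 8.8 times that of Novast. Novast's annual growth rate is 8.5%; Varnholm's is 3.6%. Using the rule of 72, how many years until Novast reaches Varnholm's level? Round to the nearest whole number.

46 years

What matters is the difference: 4.9 pp.
Rule of 72 on the gap: the ratio halves every 72/4.9 ≈ 14.69 years.
An 8.8 times gap takes log₂(8.8) ≈ 3.14 halvings to close: 3.14 × 14.69 ≈ 46 years.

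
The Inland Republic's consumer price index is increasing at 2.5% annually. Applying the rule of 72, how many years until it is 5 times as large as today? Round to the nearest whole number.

about 67 years

Doubling time ≈ 72/2.5 = 28.80 years.
5× is log₂ 5 ≈ 2.32 doublings, so ≈ 2.32 × 28.80 = 67 years.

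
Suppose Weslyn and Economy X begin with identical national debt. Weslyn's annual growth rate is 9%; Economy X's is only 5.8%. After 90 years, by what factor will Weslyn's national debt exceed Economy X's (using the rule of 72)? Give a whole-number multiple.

Only the 3.2-point difference matters.
72/3.2 ≈ 22.50 years per doubling of the ratio; 90 years gives 4.00 doublings, so ≈ 16×.

about 16 times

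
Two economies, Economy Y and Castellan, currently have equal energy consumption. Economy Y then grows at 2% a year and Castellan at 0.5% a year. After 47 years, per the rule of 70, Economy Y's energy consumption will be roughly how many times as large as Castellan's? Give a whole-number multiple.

Rate gap = 2% − 0.5% = 1.5 points.
The ratio doubles every 70/1.5 ≈ 46.67 years.
47/46.67 ≈ 1.01 doublings → ratio ≈ 2^1.01 ≈ 2.

approximately 2 times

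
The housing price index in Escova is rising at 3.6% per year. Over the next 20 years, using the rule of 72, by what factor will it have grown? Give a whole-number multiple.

72/3.6 ≈ 20.00 years per doubling.
20 years fits 1 doubling: 2^1 = 2.

2 times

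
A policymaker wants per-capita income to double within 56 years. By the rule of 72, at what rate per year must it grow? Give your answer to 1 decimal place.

72 / 56 ≈ 1.29, so about 1.3% per year.

≈ 1.3%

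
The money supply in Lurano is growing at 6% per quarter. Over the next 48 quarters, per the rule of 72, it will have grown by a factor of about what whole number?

72/6 ≈ 12.00 quarters per doubling.
48 quarters fits 4 doublings: 2^4 = 16.

about 16 times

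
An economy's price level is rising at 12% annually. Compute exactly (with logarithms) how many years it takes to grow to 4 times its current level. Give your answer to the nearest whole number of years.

12 years

t = ln(4) / ln(1 + 0.12) = 1.3863 / 0.113329 ≈ 12.23.
≈ 12 years.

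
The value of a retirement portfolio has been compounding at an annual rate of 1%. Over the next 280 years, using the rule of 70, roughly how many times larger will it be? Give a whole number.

At 1% one doubling takes ≈ 70.00 years; 280 years is 4 of them, so ×16.

around 16 times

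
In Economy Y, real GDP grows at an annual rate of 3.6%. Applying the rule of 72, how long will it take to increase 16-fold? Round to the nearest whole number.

Doubling time ≈ 72/3.6 = 20.00 years.
16× is 4 doublings, so 4 × 20.00 ≈ 80 years.

80 years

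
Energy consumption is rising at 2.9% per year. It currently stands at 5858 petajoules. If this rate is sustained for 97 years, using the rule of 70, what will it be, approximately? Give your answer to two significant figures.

≈ 95000 petajoules

Doubling time ≈ 70/2.9 = 24.14 years.
97 years is 97/24.14 ≈ 4.02 doublings, a factor of 2^4.02 ≈ 16.22.
5858 × 16.22 ≈ 95000 petajoules.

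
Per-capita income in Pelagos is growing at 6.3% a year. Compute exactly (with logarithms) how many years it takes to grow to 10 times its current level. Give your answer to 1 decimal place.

37.7 years

t = ln(10) / ln(1 + 0.063) = 2.3026 / 0.061095 ≈ 37.69.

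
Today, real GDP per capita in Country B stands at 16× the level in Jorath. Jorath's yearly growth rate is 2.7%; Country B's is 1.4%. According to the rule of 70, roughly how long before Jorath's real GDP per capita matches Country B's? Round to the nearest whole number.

≈ 215 years

The growth-rate gap is 2.7% − 1.4% = 1.3 percentage points.
So the ratio between them halves every 70/1.3 ≈ 53.85 years.
A 16× gap closes after 4 halvings: 4 × 53.85 ≈ 215 years.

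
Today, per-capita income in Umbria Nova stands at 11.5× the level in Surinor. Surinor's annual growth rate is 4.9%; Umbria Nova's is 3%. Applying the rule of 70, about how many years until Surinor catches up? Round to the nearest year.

130 years

Surinor gains on Umbria Nova at 4.9% − 3% = 1.9 points a year.
At that relative rate the gap halves every 70/1.9 ≈ 36.84 years.
An 11.5× gap takes log₂(11.5) ≈ 3.52 halvings to close: 3.52 × 36.84 ≈ 130 years.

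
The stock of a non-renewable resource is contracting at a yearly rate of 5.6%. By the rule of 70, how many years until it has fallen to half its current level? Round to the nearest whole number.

roughly 13 years

Falling at 5.6%, it halves about every 70/5.6 = 12.50 years.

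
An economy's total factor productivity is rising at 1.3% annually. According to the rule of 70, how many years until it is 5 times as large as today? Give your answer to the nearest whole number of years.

approximately 125 years

One doubling takes 70/1.3 = 53.85 years.
Reaching 5× takes log₂(5) ≈ 2.32 doublings.
2.32 × 53.85 ≈ 125 years.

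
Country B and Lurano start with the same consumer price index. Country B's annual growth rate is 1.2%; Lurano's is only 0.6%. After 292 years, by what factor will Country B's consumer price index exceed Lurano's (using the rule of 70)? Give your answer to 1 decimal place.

Only the 0.6-point difference matters.
70/0.6 ≈ 116.67 years per doubling of the ratio; 292 years gives 2.50 doublings, so ≈ 5.7×.

5.7 times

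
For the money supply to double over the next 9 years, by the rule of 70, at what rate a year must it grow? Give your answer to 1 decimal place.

≈ 7.8%

70 / 9 ≈ 7.78, so about 7.8% a year.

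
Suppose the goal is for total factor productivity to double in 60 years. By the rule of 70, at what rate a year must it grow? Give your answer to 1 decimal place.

70 / 60 ≈ 1.17, so about 1.2% a year.

1.2%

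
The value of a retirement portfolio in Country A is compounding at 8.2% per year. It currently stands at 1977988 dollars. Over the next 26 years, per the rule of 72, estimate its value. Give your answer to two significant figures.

It doubles every 72/8.2 ≈ 8.78 years, so 26 years is 2.96 doublings.
2^2.96 ≈ 7.78; 1977988 × 7.78 ≈ 15000000 dollars.

≈ 15000000 dollars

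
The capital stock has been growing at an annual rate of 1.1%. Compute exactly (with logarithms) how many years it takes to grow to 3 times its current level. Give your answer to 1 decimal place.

100.4 years

t = ln(3) / ln(1 + 0.011) = 1.0986 / 0.010940 ≈ 100.42.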